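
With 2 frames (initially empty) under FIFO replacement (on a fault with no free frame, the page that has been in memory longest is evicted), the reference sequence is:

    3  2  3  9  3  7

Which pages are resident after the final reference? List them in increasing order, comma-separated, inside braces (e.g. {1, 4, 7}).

3: miss, frames [3]
2: miss, frames [3, 2]
3: hit
9: miss, evict 3, frames [2, 9]
3: miss, evict 2, frames [9, 3]
7: miss, evict 9, frames [3, 7]

{3, 7}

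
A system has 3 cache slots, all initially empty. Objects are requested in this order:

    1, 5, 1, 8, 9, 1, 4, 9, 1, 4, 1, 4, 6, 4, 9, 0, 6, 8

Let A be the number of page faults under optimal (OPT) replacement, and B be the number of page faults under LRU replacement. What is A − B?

-2

Under OPT: F F . F F . F . . . . . F . . F . F → 8 faults.
Under LRU: F F . F F . F . . . . . F . F F F F → 10 faults.
A − B = 8 − 10 = -2.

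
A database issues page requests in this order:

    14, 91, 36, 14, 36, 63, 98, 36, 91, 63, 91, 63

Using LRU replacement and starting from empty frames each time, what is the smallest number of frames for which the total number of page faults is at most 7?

3

f=1: 12 faults
f=2: 9 faults
f=3: 7 faults
f=4: 6 faults
f=5: 5 faults
Smallest f with faults ≤ 7 is 3.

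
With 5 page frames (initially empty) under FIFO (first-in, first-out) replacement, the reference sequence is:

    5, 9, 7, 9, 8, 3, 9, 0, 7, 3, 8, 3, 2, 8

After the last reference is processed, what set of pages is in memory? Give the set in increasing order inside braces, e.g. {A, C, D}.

{0, 2, 3, 7, 8}

5: miss, frames [5]
9: miss, frames [5, 9]
7: miss, frames [5, 9, 7]
9: hit
8: miss, frames [5, 9, 7, 8]
3: miss, frames [5, 9, 7, 8, 3]
9: hit
0: miss, evict 5, frames [9, 7, 8, 3, 0]
7: hit
3: hit
8: hit
3: hit
2: miss, evict 9, frames [7, 8, 3, 0, 2]
8: hit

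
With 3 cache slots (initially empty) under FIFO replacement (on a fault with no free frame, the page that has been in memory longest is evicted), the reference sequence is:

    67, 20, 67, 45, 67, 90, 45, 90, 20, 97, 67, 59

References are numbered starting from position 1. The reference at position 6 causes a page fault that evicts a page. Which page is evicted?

67

pos 1: 67 → fault, frames (67)
pos 2: 20 → fault, frames (67 20)
pos 3: 67 → hit
pos 4: 45 → fault, frames (67 20 45)
pos 5: 67 → hit
pos 6: 90 → fault, evict 67, frames (20 45 90)
At position 6, page 67 is evicted.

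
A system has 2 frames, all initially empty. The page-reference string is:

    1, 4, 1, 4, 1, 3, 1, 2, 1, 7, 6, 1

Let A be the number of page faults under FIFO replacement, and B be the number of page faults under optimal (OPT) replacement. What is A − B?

2

Under FIFO: F F . . . F F F . F F F → 8 faults.
Under OPT: F F . . . F . F . F F . → 6 faults.
A − B = 8 − 6 = 2.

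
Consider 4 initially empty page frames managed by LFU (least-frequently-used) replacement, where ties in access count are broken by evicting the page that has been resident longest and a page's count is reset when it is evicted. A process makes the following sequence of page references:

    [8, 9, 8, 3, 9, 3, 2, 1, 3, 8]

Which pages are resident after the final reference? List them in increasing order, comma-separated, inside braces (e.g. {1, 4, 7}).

8 → miss, frames {8}
9 → miss, frames {8,9}
8 → hit
3 → miss, frames {8,9,3}
9 → hit
3 → hit
2 → miss, frames {8,9,3,2}
1 → miss, evict 2, frames {8,9,3,1}
3 → hit
8 → hit

{1, 3, 8, 9}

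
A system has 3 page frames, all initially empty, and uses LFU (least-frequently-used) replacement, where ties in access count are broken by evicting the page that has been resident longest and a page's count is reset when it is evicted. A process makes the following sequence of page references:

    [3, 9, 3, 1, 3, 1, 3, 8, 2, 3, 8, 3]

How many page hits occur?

3 → fault, frames [3]
9 → fault, frames [3, 9]
3 → hit
1 → fault, frames [3, 9, 1]
3 → hit
1 → hit
3 → hit
8 → fault, evict 9, frames [3, 1, 8]
2 → fault, evict 8, frames [3, 1, 2]
3 → hit
8 → fault, evict 2, frames [3, 1, 8]
3 → hit
Hits: 6.

6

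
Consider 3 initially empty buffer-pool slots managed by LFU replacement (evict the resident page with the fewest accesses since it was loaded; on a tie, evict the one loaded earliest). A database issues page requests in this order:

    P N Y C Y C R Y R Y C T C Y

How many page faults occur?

P -> miss, frames [P]
N -> miss, frames [P, N]
Y -> miss, frames [P, N, Y]
C -> miss, evict P, frames [N, Y, C]
Y -> hit
C -> hit
R -> miss, evict N, frames [Y, C, R]
Y -> hit
R -> hit
Y -> hit
C -> hit
T -> miss, evict R, frames [Y, C, T]
C -> hit
Y -> hit
Page faults: 6.

6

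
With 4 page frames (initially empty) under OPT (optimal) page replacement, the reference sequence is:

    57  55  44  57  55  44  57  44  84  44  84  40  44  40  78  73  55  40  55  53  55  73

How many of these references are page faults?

57: miss, frames {57}
55: miss, frames {57,55}
44: miss, frames {57,55,44}
57: hit
55: hit
44: hit
57: hit
44: hit
84: miss, frames {57,55,44,84}
44: hit
84: hit
40: miss, evict 84, frames {57,55,44,40}
44: hit
40: hit
78: miss, evict 44, frames {57,55,40,78}
73: miss, evict 78, frames {57,55,40,73}
55: hit
40: hit
55: hit
53: miss, evict 40, frames {57,55,73,53}
55: hit
73: hit
Page faults: 8.

8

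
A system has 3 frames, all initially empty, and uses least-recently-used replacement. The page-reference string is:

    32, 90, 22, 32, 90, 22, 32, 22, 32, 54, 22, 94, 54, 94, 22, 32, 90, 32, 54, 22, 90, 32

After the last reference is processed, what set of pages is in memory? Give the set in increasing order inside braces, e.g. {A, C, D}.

{22, 32, 90}

32 → fault, frames {32}
90 → fault, frames {32,90}
22 → fault, frames {32,90,22}
32 → hit
90 → hit
22 → hit
32 → hit
22 → hit
32 → hit
54 → fault, evict 90, frames {22,32,54}
22 → hit
94 → fault, evict 32, frames {54,22,94}
54 → hit
94 → hit
22 → hit
32 → fault, evict 54, frames {94,22,32}
90 → fault, evict 94, frames {22,32,90}
32 → hit
54 → fault, evict 22, frames {90,32,54}
22 → fault, evict 90, frames {32,54,22}
90 → fault, evict 32, frames {54,22,90}
32 → fault, evict 54, frames {22,90,32}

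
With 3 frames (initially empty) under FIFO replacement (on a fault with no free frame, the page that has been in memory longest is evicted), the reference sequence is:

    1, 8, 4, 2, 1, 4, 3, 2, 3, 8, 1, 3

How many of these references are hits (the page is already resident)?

1: miss, frames [1]
8: miss, frames [1, 8]
4: miss, frames [1, 8, 4]
2: miss, evict 1, frames [8, 4, 2]
1: miss, evict 8, frames [4, 2, 1]
4: hit
3: miss, evict 4, frames [2, 1, 3]
2: hit
3: hit
8: miss, evict 2, frames [1, 3, 8]
1: hit
3: hit
Hits: 5.

5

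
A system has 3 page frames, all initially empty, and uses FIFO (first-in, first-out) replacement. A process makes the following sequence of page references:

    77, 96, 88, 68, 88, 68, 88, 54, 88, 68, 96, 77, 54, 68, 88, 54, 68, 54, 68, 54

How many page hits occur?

10

77: fault, frames [77]
96: fault, frames [77, 96]
88: fault, frames [77, 96, 88]
68: fault, evict 77, frames [96, 88, 68]
88: hit
68: hit
88: hit
54: fault, evict 96, frames [88, 68, 54]
88: hit
68: hit
96: fault, evict 88, frames [68, 54, 96]
77: fault, evict 68, frames [54, 96, 77]
54: hit
68: fault, evict 54, frames [96, 77, 68]
88: fault, evict 96, frames [77, 68, 88]
54: fault, evict 77, frames [68, 88, 54]
68: hit
54: hit
68: hit
54: hit
Hits: 10.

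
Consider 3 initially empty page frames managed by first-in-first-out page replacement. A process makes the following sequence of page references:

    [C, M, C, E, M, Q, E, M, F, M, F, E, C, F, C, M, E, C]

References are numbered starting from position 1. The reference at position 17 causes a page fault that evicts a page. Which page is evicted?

C

pos 1: C: miss, frames {C}
pos 2: M: miss, frames {C,M}
pos 3: C: hit
pos 4: E: miss, frames {C,M,E}
pos 5: M: hit
pos 6: Q: miss, evict C, frames {M,E,Q}
pos 7: E: hit
pos 8: M: hit
pos 9: F: miss, evict M, frames {E,Q,F}
pos 10: M: miss, evict E, frames {Q,F,M}
pos 11: F: hit
pos 12: E: miss, evict Q, frames {F,M,E}
pos 13: C: miss, evict F, frames {M,E,C}
pos 14: F: miss, evict M, frames {E,C,F}
pos 15: C: hit
pos 16: M: miss, evict E, frames {C,F,M}
pos 17: E: miss, evict C, frames {F,M,E}
At position 17, page C is evicted.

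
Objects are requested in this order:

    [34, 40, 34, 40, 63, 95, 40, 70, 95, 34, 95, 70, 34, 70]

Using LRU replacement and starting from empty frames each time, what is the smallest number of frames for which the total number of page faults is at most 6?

3

f=1: 14 faults
f=2: 10 faults
f=3: 6 faults
f=4: 6 faults
f=5: 5 faults
Smallest f with faults ≤ 6 is 3.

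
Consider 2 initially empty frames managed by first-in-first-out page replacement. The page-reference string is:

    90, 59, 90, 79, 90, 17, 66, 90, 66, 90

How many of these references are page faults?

90 → fault, frames (90)
59 → fault, frames (90 59)
90 → hit
79 → fault, evict 90, frames (59 79)
90 → fault, evict 59, frames (79 90)
17 → fault, evict 79, frames (90 17)
66 → fault, evict 90, frames (17 66)
90 → fault, evict 17, frames (66 90)
66 → hit
90 → hit
Page faults: 7.

7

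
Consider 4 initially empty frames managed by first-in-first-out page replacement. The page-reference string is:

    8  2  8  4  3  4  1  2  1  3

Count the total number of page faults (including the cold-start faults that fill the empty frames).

8 -> fault, frames (8)
2 -> fault, frames (8 2)
8 -> hit
4 -> fault, frames (8 2 4)
3 -> fault, frames (8 2 4 3)
4 -> hit
1 -> fault, evict 8, frames (2 4 3 1)
2 -> hit
1 -> hit
3 -> hit
Page faults: 5.

5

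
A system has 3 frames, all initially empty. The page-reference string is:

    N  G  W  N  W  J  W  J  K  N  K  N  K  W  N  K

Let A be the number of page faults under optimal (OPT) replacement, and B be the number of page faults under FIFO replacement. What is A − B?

Under OPT: F F F . . F . . F . . . . . . . → 5 faults.
Under FIFO: F F F . . F . . F F . . . F . . → 7 faults.
A − B = 5 − 7 = -2.

-2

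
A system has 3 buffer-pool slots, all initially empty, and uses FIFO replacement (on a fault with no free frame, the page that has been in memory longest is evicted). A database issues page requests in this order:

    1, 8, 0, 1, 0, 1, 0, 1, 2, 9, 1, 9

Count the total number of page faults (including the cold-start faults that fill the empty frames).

1 → fault, frames (1)
8 → fault, frames (1 8)
0 → fault, frames (1 8 0)
1 → hit
0 → hit
1 → hit
0 → hit
1 → hit
2 → fault, evict 1, frames (8 0 2)
9 → fault, evict 8, frames (0 2 9)
1 → fault, evict 0, frames (2 9 1)
9 → hit
Page faults: 6.

6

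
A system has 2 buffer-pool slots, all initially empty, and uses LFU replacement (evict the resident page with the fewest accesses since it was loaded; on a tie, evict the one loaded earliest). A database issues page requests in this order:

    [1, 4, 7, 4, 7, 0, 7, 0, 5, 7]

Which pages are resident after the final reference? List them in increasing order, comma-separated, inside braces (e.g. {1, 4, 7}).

1 -> fault, frames [1]
4 -> fault, frames [1, 4]
7 -> fault, evict 1, frames [4, 7]
4 -> hit
7 -> hit
0 -> fault, evict 4, frames [7, 0]
7 -> hit
0 -> hit
5 -> fault, evict 0, frames [7, 5]
7 -> hit

{5, 7}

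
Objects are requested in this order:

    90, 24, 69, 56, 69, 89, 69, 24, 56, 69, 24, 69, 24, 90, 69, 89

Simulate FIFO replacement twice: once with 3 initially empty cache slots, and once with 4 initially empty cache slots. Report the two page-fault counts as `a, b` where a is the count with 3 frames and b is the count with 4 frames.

9, 6

3 frames: F F F F . F . F . F . . . F . F → 9 faults.
4 frames: F F F F . F . . . . . . . F . . → 6 faults.
6 < 9: adding a frame reduced faults, as is typical.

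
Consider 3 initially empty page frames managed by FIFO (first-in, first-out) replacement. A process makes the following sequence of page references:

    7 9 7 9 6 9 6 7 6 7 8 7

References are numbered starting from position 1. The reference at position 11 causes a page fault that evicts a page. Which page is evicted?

pos 1: 7 -> fault, frames [7]
pos 2: 9 -> fault, frames [7, 9]
pos 3: 7 -> hit
pos 4: 9 -> hit
pos 5: 6 -> fault, frames [7, 9, 6]
pos 6: 9 -> hit
pos 7: 6 -> hit
pos 8: 7 -> hit
pos 9: 6 -> hit
pos 10: 7 -> hit
pos 11: 8 -> fault, evict 7, frames [9, 6, 8]
At position 11, page 7 is evicted.

7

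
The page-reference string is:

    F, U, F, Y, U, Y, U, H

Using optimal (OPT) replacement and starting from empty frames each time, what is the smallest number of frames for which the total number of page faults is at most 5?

f=1: 8 faults
f=2: 4 faults
f=3: 4 faults
f=4: 4 faults
Smallest f with faults ≤ 5 is 2.

2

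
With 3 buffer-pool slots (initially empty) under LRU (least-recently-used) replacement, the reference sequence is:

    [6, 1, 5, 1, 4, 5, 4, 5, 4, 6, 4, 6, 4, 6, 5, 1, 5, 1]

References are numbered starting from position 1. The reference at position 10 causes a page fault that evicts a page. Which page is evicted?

1

pos 1: 6 -> miss, frames (6)
pos 2: 1 -> miss, frames (6 1)
pos 3: 5 -> miss, frames (6 1 5)
pos 4: 1 -> hit
pos 5: 4 -> miss, evict 6, frames (5 1 4)
pos 6: 5 -> hit
pos 7: 4 -> hit
pos 8: 5 -> hit
pos 9: 4 -> hit
pos 10: 6 -> miss, evict 1, frames (5 4 6)
At position 10, page 1 is evicted.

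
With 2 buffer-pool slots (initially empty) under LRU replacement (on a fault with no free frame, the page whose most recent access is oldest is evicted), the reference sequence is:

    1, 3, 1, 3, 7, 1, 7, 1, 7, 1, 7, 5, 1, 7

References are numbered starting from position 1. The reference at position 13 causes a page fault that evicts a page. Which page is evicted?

pos 1: 1 → fault, frames (1)
pos 2: 3 → fault, frames (1 3)
pos 3: 1 → hit
pos 4: 3 → hit
pos 5: 7 → fault, evict 1, frames (3 7)
pos 6: 1 → fault, evict 3, frames (7 1)
pos 7: 7 → hit
pos 8: 1 → hit
pos 9: 7 → hit
pos 10: 1 → hit
pos 11: 7 → hit
pos 12: 5 → fault, evict 1, frames (7 5)
pos 13: 1 → fault, evict 7, frames (5 1)
At position 13, page 7 is evicted.

7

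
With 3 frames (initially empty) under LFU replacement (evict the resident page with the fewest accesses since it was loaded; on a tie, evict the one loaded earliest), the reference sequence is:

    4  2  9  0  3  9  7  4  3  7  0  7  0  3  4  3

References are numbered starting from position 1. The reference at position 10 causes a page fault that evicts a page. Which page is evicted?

4

pos 1: 4 → fault, frames {4}
pos 2: 2 → fault, frames {4,2}
pos 3: 9 → fault, frames {4,2,9}
pos 4: 0 → fault, evict 4, frames {2,9,0}
pos 5: 3 → fault, evict 2, frames {9,0,3}
pos 6: 9 → hit
pos 7: 7 → fault, evict 0, frames {9,3,7}
pos 8: 4 → fault, evict 3, frames {9,7,4}
pos 9: 3 → fault, evict 7, frames {9,4,3}
pos 10: 7 → fault, evict 4, frames {9,3,7}
At position 10, page 4 is evicted.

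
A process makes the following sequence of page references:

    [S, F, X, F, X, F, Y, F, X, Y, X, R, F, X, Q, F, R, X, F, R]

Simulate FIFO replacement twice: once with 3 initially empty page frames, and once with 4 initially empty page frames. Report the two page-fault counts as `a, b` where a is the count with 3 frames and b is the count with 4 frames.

3 frames: F F F . . . F . . . . F F F F . F . F . → 10 faults.
4 frames: F F F . . . F . . . . F . . F F . F . . → 8 faults.
8 < 10: adding a frame reduced faults, as is typical.

10, 8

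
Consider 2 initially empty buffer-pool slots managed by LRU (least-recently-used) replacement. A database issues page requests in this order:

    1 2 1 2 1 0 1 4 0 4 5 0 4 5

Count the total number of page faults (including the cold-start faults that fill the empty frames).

9

1: fault, frames (1)
2: fault, frames (1 2)
1: hit
2: hit
1: hit
0: fault, evict 2, frames (1 0)
1: hit
4: fault, evict 0, frames (1 4)
0: fault, evict 1, frames (4 0)
4: hit
5: fault, evict 0, frames (4 5)
0: fault, evict 4, frames (5 0)
4: fault, evict 5, frames (0 4)
5: fault, evict 0, frames (4 5)
Page faults: 9.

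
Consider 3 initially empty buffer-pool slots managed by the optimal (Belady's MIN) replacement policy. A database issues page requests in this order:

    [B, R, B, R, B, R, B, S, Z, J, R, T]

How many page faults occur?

6

B → miss, frames {B}
R → miss, frames {B,R}
B → hit
R → hit
B → hit
R → hit
B → hit
S → miss, frames {B,R,S}
Z → miss, evict S, frames {B,R,Z}
J → miss, evict Z, frames {B,R,J}
R → hit
T → miss, evict J, frames {B,R,T}
Page faults: 6.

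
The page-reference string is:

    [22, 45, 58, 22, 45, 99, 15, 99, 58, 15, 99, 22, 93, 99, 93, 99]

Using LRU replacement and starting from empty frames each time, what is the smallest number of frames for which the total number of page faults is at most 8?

f=1: 16 faults
f=2: 13 faults
f=3: 8 faults
f=4: 8 faults
f=5: 6 faults
f=6: 6 faults
Smallest f with faults ≤ 8 is 3.

3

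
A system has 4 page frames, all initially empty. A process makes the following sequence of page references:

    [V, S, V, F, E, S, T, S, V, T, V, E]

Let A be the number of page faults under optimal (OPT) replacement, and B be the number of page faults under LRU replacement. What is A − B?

Under OPT: F F . F F . F . . . . . → 5 faults.
Under LRU: F F . F F . F . F . . . → 6 faults.
A − B = 5 − 6 = -1.

-1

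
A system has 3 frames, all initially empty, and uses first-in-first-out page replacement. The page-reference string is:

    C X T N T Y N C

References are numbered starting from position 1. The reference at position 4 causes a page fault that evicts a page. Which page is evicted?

pos 1: C -> miss, frames {C}
pos 2: X -> miss, frames {C,X}
pos 3: T -> miss, frames {C,X,T}
pos 4: N -> miss, evict C, frames {X,T,N}
At position 4, page C is evicted.

C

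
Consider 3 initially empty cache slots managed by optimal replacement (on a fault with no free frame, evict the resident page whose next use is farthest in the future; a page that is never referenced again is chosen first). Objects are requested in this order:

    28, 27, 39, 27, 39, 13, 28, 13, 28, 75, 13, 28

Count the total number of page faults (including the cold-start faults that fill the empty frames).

5

28: fault, frames [28]
27: fault, frames [28, 27]
39: fault, frames [28, 27, 39]
27: hit
39: hit
13: fault, evict 39, frames [28, 27, 13]
28: hit
13: hit
28: hit
75: fault, evict 27, frames [28, 13, 75]
13: hit
28: hit
Page faults: 5.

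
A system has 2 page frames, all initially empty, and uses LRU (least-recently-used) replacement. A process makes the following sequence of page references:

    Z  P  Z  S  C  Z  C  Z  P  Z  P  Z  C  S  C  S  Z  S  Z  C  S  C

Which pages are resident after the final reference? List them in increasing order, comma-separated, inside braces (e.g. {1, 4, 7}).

Z: miss, frames (Z)
P: miss, frames (Z P)
Z: hit
S: miss, evict P, frames (Z S)
C: miss, evict Z, frames (S C)
Z: miss, evict S, frames (C Z)
C: hit
Z: hit
P: miss, evict C, frames (Z P)
Z: hit
P: hit
Z: hit
C: miss, evict P, frames (Z C)
S: miss, evict Z, frames (C S)
C: hit
S: hit
Z: miss, evict C, frames (S Z)
S: hit
Z: hit
C: miss, evict S, frames (Z C)
S: miss, evict Z, frames (C S)
C: hit

{C, S}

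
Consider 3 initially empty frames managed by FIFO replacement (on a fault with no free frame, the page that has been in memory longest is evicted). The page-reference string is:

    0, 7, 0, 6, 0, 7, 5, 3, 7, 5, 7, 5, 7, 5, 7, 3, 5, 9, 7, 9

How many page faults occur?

7

0: miss, frames {0}
7: miss, frames {0,7}
0: hit
6: miss, frames {0,7,6}
0: hit
7: hit
5: miss, evict 0, frames {7,6,5}
3: miss, evict 7, frames {6,5,3}
7: miss, evict 6, frames {5,3,7}
5: hit
7: hit
5: hit
7: hit
5: hit
7: hit
3: hit
5: hit
9: miss, evict 5, frames {3,7,9}
7: hit
9: hit
Page faults: 7.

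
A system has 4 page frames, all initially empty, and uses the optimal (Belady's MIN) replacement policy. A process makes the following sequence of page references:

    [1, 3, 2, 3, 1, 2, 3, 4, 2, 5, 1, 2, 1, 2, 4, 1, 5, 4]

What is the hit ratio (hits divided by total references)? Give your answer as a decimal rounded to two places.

0.72

1 -> fault, frames (1)
3 -> fault, frames (1 3)
2 -> fault, frames (1 3 2)
3 -> hit
1 -> hit
2 -> hit
3 -> hit
4 -> fault, frames (1 3 2 4)
2 -> hit
5 -> fault, evict 3, frames (1 2 4 5)
1 -> hit
2 -> hit
1 -> hit
2 -> hit
4 -> hit
1 -> hit
5 -> hit
4 -> hit
Hits: 13 of 18 references → 13/18 = 0.7222.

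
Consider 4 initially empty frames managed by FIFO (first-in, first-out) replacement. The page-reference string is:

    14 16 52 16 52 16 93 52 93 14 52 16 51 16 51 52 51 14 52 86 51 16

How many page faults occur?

14 -> fault, frames {14}
16 -> fault, frames {14,16}
52 -> fault, frames {14,16,52}
16 -> hit
52 -> hit
16 -> hit
93 -> fault, frames {14,16,52,93}
52 -> hit
93 -> hit
14 -> hit
52 -> hit
16 -> hit
51 -> fault, evict 14, frames {16,52,93,51}
16 -> hit
51 -> hit
52 -> hit
51 -> hit
14 -> fault, evict 16, frames {52,93,51,14}
52 -> hit
86 -> fault, evict 52, frames {93,51,14,86}
51 -> hit
16 -> fault, evict 93, frames {51,14,86,16}
Page faults: 8.

8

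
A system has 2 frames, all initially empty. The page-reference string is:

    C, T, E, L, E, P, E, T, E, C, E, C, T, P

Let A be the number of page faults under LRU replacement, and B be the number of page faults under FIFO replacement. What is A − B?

-2

Under LRU: F F F F . F . F . F . . F F → 9 faults.
Under FIFO: F F F F . F F F . F F . F F → 11 faults.
A − B = 9 − 11 = -2.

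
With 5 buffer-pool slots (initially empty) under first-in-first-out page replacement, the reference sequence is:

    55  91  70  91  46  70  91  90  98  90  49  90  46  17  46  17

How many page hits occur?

55 → fault, frames [55]
91 → fault, frames [55, 91]
70 → fault, frames [55, 91, 70]
91 → hit
46 → fault, frames [55, 91, 70, 46]
70 → hit
91 → hit
90 → fault, frames [55, 91, 70, 46, 90]
98 → fault, evict 55, frames [91, 70, 46, 90, 98]
90 → hit
49 → fault, evict 91, frames [70, 46, 90, 98, 49]
90 → hit
46 → hit
17 → fault, evict 70, frames [46, 90, 98, 49, 17]
46 → hit
17 → hit
Hits: 8.

8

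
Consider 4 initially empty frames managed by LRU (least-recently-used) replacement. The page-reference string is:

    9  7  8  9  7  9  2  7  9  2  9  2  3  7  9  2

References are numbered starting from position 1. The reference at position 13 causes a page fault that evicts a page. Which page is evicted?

pos 1: 9 → miss, frames [9]
pos 2: 7 → miss, frames [9, 7]
pos 3: 8 → miss, frames [9, 7, 8]
pos 4: 9 → hit
pos 5: 7 → hit
pos 6: 9 → hit
pos 7: 2 → miss, frames [8, 7, 9, 2]
pos 8: 7 → hit
pos 9: 9 → hit
pos 10: 2 → hit
pos 11: 9 → hit
pos 12: 2 → hit
pos 13: 3 → miss, evict 8, frames [7, 9, 2, 3]
At position 13, page 8 is evicted.

8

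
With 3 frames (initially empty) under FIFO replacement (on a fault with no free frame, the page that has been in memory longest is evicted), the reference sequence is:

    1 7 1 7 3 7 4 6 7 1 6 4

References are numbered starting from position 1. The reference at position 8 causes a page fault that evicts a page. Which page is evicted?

pos 1: 1: miss, frames {1}
pos 2: 7: miss, frames {1,7}
pos 3: 1: hit
pos 4: 7: hit
pos 5: 3: miss, frames {1,7,3}
pos 6: 7: hit
pos 7: 4: miss, evict 1, frames {7,3,4}
pos 8: 6: miss, evict 7, frames {3,4,6}
At position 8, page 7 is evicted.

7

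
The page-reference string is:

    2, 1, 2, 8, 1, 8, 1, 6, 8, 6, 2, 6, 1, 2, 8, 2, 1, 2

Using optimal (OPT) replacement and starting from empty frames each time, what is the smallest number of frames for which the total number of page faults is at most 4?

f=1: 18 faults
f=2: 8 faults
f=3: 5 faults
f=4: 4 faults
Smallest f with faults ≤ 4 is 4.

4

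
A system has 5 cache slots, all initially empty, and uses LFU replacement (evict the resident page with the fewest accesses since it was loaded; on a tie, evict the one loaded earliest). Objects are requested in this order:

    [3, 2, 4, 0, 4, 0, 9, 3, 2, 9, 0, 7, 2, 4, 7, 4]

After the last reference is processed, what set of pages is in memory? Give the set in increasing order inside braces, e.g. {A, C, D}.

{0, 2, 4, 7, 9}

3 -> miss, frames {3}
2 -> miss, frames {3,2}
4 -> miss, frames {3,2,4}
0 -> miss, frames {3,2,4,0}
4 -> hit
0 -> hit
9 -> miss, frames {3,2,4,0,9}
3 -> hit
2 -> hit
9 -> hit
0 -> hit
7 -> miss, evict 3, frames {2,4,0,9,7}
2 -> hit
4 -> hit
7 -> hit
4 -> hit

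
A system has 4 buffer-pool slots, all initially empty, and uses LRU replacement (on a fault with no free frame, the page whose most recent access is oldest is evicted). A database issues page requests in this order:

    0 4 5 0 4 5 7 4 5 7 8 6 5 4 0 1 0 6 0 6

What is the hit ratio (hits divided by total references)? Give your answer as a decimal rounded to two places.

0 -> miss, frames (0)
4 -> miss, frames (0 4)
5 -> miss, frames (0 4 5)
0 -> hit
4 -> hit
5 -> hit
7 -> miss, frames (0 4 5 7)
4 -> hit
5 -> hit
7 -> hit
8 -> miss, evict 0, frames (4 5 7 8)
6 -> miss, evict 4, frames (5 7 8 6)
5 -> hit
4 -> miss, evict 7, frames (8 6 5 4)
0 -> miss, evict 8, frames (6 5 4 0)
1 -> miss, evict 6, frames (5 4 0 1)
0 -> hit
6 -> miss, evict 5, frames (4 1 0 6)
0 -> hit
6 -> hit
Hits: 10 of 20 references → 10/20 = 0.5000.

0.50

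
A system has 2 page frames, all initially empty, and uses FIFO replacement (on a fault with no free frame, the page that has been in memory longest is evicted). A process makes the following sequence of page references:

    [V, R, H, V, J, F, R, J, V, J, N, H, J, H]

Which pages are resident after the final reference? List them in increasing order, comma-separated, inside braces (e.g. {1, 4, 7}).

V -> fault, frames [V]
R -> fault, frames [V, R]
H -> fault, evict V, frames [R, H]
V -> fault, evict R, frames [H, V]
J -> fault, evict H, frames [V, J]
F -> fault, evict V, frames [J, F]
R -> fault, evict J, frames [F, R]
J -> fault, evict F, frames [R, J]
V -> fault, evict R, frames [J, V]
J -> hit
N -> fault, evict J, frames [V, N]
H -> fault, evict V, frames [N, H]
J -> fault, evict N, frames [H, J]
H -> hit

{H, J}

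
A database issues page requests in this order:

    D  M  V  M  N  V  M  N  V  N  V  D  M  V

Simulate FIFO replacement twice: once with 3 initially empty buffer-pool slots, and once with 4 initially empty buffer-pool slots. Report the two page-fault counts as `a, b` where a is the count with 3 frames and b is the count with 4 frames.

3 frames: F F F . F . . . . . . F F F → 7 faults.
4 frames: F F F . F . . . . . . . . . → 4 faults.
4 < 7: adding a frame reduced faults, as is typical.

7, 4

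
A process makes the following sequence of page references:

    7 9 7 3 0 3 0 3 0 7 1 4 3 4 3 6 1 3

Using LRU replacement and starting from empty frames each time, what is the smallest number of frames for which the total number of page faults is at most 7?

f=1: 18 faults
f=2: 11 faults
f=3: 9 faults
f=4: 8 faults
f=5: 7 faults
f=6: 7 faults
f=7: 7 faults
Smallest f with faults ≤ 7 is 5.

5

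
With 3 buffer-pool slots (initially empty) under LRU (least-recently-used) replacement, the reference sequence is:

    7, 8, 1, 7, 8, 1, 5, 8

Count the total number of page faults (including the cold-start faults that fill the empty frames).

4

7: fault, frames (7)
8: fault, frames (7 8)
1: fault, frames (7 8 1)
7: hit
8: hit
1: hit
5: fault, evict 7, frames (8 1 5)
8: hit
Page faults: 4.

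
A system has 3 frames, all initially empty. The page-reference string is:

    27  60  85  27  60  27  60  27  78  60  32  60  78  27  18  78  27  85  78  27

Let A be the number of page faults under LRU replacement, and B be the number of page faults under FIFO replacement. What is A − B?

Under LRU: F F F . . . . . F . F . . F F . . F . . → 8 faults.
Under FIFO: F F F . . . . . F . F F . F F F . F . F → 11 faults.
A − B = 8 − 11 = -3.

-3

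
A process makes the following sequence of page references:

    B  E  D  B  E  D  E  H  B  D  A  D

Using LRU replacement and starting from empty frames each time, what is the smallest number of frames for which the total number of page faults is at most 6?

4

f=1: 12 faults
f=2: 10 faults
f=3: 7 faults
f=4: 5 faults
f=5: 5 faults
Smallest f with faults ≤ 6 is 4.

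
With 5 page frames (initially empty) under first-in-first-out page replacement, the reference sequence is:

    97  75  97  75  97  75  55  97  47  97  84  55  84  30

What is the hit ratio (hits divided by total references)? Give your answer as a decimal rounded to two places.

97 → fault, frames (97)
75 → fault, frames (97 75)
97 → hit
75 → hit
97 → hit
75 → hit
55 → fault, frames (97 75 55)
97 → hit
47 → fault, frames (97 75 55 47)
97 → hit
84 → fault, frames (97 75 55 47 84)
55 → hit
84 → hit
30 → fault, evict 97, frames (75 55 47 84 30)
Hits: 8 of 14 references → 8/14 = 0.5714.

0.57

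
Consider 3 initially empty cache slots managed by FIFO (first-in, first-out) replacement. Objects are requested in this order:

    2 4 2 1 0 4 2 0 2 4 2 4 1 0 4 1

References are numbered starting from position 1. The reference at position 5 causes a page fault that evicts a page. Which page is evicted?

2

pos 1: 2 -> fault, frames [2]
pos 2: 4 -> fault, frames [2, 4]
pos 3: 2 -> hit
pos 4: 1 -> fault, frames [2, 4, 1]
pos 5: 0 -> fault, evict 2, frames [4, 1, 0]
At position 5, page 2 is evicted.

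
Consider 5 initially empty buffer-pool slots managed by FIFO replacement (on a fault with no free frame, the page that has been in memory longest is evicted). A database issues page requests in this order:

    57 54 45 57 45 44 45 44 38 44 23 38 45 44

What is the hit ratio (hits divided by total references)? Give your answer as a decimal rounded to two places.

57 → fault, frames {57}
54 → fault, frames {57,54}
45 → fault, frames {57,54,45}
57 → hit
45 → hit
44 → fault, frames {57,54,45,44}
45 → hit
44 → hit
38 → fault, frames {57,54,45,44,38}
44 → hit
23 → fault, evict 57, frames {54,45,44,38,23}
38 → hit
45 → hit
44 → hit
Hits: 8 of 14 references → 8/14 = 0.5714.

0.57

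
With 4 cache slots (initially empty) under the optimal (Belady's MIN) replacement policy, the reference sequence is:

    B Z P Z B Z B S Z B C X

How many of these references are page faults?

B: miss, frames (B)
Z: miss, frames (B Z)
P: miss, frames (B Z P)
Z: hit
B: hit
Z: hit
B: hit
S: miss, frames (B Z P S)
Z: hit
B: hit
C: miss, evict S, frames (B Z P C)
X: miss, evict C, frames (B Z P X)
Page faults: 6.

6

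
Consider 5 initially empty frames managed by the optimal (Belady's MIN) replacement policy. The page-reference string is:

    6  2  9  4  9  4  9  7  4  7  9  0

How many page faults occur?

6 -> fault, frames {6}
2 -> fault, frames {6,2}
9 -> fault, frames {6,2,9}
4 -> fault, frames {6,2,9,4}
9 -> hit
4 -> hit
9 -> hit
7 -> fault, frames {6,2,9,4,7}
4 -> hit
7 -> hit
9 -> hit
0 -> fault, evict 7, frames {6,2,9,4,0}
Page faults: 6.

6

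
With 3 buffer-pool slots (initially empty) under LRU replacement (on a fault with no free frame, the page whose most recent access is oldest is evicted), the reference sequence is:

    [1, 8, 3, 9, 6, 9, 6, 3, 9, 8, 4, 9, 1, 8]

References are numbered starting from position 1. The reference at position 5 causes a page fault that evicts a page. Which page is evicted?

8

pos 1: 1 → miss, frames [1]
pos 2: 8 → miss, frames [1, 8]
pos 3: 3 → miss, frames [1, 8, 3]
pos 4: 9 → miss, evict 1, frames [8, 3, 9]
pos 5: 6 → miss, evict 8, frames [3, 9, 6]
At position 5, page 8 is evicted.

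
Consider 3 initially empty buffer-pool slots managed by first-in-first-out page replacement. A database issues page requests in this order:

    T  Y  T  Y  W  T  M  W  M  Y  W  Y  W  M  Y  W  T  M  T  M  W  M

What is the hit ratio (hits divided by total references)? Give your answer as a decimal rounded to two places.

T -> fault, frames (T)
Y -> fault, frames (T Y)
T -> hit
Y -> hit
W -> fault, frames (T Y W)
T -> hit
M -> fault, evict T, frames (Y W M)
W -> hit
M -> hit
Y -> hit
W -> hit
Y -> hit
W -> hit
M -> hit
Y -> hit
W -> hit
T -> fault, evict Y, frames (W M T)
M -> hit
T -> hit
M -> hit
W -> hit
M -> hit
Hits: 17 of 22 references → 17/22 = 0.7727.

0.77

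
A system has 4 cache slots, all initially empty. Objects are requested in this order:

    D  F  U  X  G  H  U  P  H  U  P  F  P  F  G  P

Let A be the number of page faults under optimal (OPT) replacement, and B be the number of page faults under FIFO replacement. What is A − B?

-2

Under OPT: F F F F F F . F . . . . . . F . → 8 faults.
Under FIFO: F F F F F F . F . F . F . . F . → 10 faults.
A − B = 8 − 10 = -2.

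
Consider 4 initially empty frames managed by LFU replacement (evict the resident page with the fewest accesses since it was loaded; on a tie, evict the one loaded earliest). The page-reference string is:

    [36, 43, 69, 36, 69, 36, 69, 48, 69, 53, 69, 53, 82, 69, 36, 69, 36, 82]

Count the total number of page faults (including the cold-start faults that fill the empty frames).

6

36 → fault, frames {36}
43 → fault, frames {36,43}
69 → fault, frames {36,43,69}
36 → hit
69 → hit
36 → hit
69 → hit
48 → fault, frames {36,43,69,48}
69 → hit
53 → fault, evict 43, frames {36,69,48,53}
69 → hit
53 → hit
82 → fault, evict 48, frames {36,69,53,82}
69 → hit
36 → hit
69 → hit
36 → hit
82 → hit
Page faults: 6.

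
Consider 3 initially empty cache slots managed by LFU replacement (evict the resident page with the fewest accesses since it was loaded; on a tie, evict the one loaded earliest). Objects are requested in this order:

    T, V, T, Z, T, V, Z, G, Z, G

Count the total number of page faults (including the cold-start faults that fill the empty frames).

T -> miss, frames [T]
V -> miss, frames [T, V]
T -> hit
Z -> miss, frames [T, V, Z]
T -> hit
V -> hit
Z -> hit
G -> miss, evict V, frames [T, Z, G]
Z -> hit
G -> hit
Page faults: 4.

4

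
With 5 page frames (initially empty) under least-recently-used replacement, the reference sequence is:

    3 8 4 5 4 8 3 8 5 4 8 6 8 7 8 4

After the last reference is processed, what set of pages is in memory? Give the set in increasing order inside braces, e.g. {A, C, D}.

3 → miss, frames {3}
8 → miss, frames {3,8}
4 → miss, frames {3,8,4}
5 → miss, frames {3,8,4,5}
4 → hit
8 → hit
3 → hit
8 → hit
5 → hit
4 → hit
8 → hit
6 → miss, frames {3,5,4,8,6}
8 → hit
7 → miss, evict 3, frames {5,4,6,8,7}
8 → hit
4 → hit

{4, 5, 6, 7, 8}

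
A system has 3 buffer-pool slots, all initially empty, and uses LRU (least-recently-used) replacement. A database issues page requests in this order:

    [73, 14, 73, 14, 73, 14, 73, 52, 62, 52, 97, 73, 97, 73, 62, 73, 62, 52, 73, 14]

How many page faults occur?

9

73 → miss, frames [73]
14 → miss, frames [73, 14]
73 → hit
14 → hit
73 → hit
14 → hit
73 → hit
52 → miss, frames [14, 73, 52]
62 → miss, evict 14, frames [73, 52, 62]
52 → hit
97 → miss, evict 73, frames [62, 52, 97]
73 → miss, evict 62, frames [52, 97, 73]
97 → hit
73 → hit
62 → miss, evict 52, frames [97, 73, 62]
73 → hit
62 → hit
52 → miss, evict 97, frames [73, 62, 52]
73 → hit
14 → miss, evict 62, frames [52, 73, 14]
Page faults: 9.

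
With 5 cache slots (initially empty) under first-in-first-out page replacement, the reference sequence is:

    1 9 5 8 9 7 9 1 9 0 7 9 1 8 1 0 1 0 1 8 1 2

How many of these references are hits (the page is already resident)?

14

1: miss, frames [1]
9: miss, frames [1, 9]
5: miss, frames [1, 9, 5]
8: miss, frames [1, 9, 5, 8]
9: hit
7: miss, frames [1, 9, 5, 8, 7]
9: hit
1: hit
9: hit
0: miss, evict 1, frames [9, 5, 8, 7, 0]
7: hit
9: hit
1: miss, evict 9, frames [5, 8, 7, 0, 1]
8: hit
1: hit
0: hit
1: hit
0: hit
1: hit
8: hit
1: hit
2: miss, evict 5, frames [8, 7, 0, 1, 2]
Hits: 14.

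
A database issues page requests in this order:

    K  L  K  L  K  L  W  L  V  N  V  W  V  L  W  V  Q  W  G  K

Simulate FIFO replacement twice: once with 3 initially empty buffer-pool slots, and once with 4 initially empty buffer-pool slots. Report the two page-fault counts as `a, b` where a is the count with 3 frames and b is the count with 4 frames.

3 frames: F F . . . . F . F F . . . F F F F . F F → 11 faults.
4 frames: F F . . . . F . F F . . . . . . F . F F → 8 faults.
8 < 11: adding a frame reduced faults, as is typical.

11, 8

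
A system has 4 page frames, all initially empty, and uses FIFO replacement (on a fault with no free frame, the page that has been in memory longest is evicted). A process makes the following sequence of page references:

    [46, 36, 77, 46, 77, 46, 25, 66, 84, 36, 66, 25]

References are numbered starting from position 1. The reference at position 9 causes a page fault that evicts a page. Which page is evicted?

36

pos 1: 46 → fault, frames [46]
pos 2: 36 → fault, frames [46, 36]
pos 3: 77 → fault, frames [46, 36, 77]
pos 4: 46 → hit
pos 5: 77 → hit
pos 6: 46 → hit
pos 7: 25 → fault, frames [46, 36, 77, 25]
pos 8: 66 → fault, evict 46, frames [36, 77, 25, 66]
pos 9: 84 → fault, evict 36, frames [77, 25, 66, 84]
At position 9, page 36 is evicted.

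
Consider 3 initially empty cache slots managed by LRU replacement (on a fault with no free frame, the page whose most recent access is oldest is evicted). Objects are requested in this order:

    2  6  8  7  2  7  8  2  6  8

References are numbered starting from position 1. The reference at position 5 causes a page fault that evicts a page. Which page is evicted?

pos 1: 2 → miss, frames (2)
pos 2: 6 → miss, frames (2 6)
pos 3: 8 → miss, frames (2 6 8)
pos 4: 7 → miss, evict 2, frames (6 8 7)
pos 5: 2 → miss, evict 6, frames (8 7 2)
At position 5, page 6 is evicted.

6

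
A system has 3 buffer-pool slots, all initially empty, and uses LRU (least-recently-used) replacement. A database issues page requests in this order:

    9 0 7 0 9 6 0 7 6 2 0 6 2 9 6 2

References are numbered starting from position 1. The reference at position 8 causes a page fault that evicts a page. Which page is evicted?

9

pos 1: 9 → fault, frames {9}
pos 2: 0 → fault, frames {9,0}
pos 3: 7 → fault, frames {9,0,7}
pos 4: 0 → hit
pos 5: 9 → hit
pos 6: 6 → fault, evict 7, frames {0,9,6}
pos 7: 0 → hit
pos 8: 7 → fault, evict 9, frames {6,0,7}
At position 8, page 9 is evicted.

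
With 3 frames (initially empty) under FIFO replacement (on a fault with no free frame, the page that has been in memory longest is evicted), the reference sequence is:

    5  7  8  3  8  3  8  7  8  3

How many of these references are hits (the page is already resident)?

6

5: fault, frames (5)
7: fault, frames (5 7)
8: fault, frames (5 7 8)
3: fault, evict 5, frames (7 8 3)
8: hit
3: hit
8: hit
7: hit
8: hit
3: hit
Hits: 6.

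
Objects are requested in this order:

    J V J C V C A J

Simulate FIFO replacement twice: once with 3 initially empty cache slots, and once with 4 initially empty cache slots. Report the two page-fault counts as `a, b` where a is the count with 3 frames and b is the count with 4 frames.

5, 4

3 frames: F F . F . . F F → 5 faults.
4 frames: F F . F . . F . → 4 faults.
4 < 5: adding a frame reduced faults, as is typical.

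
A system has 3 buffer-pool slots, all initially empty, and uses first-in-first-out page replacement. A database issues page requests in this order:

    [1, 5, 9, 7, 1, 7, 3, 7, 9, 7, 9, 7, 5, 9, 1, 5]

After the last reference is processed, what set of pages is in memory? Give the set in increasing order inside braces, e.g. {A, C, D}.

1 -> miss, frames (1)
5 -> miss, frames (1 5)
9 -> miss, frames (1 5 9)
7 -> miss, evict 1, frames (5 9 7)
1 -> miss, evict 5, frames (9 7 1)
7 -> hit
3 -> miss, evict 9, frames (7 1 3)
7 -> hit
9 -> miss, evict 7, frames (1 3 9)
7 -> miss, evict 1, frames (3 9 7)
9 -> hit
7 -> hit
5 -> miss, evict 3, frames (9 7 5)
9 -> hit
1 -> miss, evict 9, frames (7 5 1)
5 -> hit

{1, 5, 7}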